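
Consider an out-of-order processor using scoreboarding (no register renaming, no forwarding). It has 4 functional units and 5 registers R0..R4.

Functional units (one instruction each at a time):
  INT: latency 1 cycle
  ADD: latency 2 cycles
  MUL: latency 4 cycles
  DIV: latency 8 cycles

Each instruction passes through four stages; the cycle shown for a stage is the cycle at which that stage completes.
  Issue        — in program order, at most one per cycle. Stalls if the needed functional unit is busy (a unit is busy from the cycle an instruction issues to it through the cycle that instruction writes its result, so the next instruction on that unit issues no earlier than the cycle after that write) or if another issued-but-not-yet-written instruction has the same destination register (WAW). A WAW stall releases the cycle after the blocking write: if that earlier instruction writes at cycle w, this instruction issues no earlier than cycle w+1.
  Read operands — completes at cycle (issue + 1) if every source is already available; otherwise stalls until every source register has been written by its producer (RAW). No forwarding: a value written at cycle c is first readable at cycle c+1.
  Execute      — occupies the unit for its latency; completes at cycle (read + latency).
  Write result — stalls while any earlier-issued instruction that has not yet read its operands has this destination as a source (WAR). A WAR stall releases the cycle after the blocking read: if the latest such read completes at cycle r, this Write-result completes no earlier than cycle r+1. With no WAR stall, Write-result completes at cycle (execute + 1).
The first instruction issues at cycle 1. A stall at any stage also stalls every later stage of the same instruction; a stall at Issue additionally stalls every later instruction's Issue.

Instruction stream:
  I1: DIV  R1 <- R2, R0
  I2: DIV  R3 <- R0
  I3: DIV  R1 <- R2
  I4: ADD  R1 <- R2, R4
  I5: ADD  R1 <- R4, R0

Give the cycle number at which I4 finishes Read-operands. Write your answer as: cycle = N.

cycle = 35

c1: I1 dispatched to DIV
c2: I1 operands ready
c10: I1 complete
c11: R1←I1
c12: I2 dispatched to DIV
c13: I2 operands ready
c21: I2 complete
c22: R3←I2
c23: I3 dispatched to DIV
c24: I3 operands ready
c32: I3 complete
c33: R1←I3
c34: I4 dispatched to ADD
c35: I4 operands ready
c37: I4 complete
c38: R1←I4
c39: I5 dispatched to ADD
c40: I5 operands ready
c42: I5 complete
c43: R1←I5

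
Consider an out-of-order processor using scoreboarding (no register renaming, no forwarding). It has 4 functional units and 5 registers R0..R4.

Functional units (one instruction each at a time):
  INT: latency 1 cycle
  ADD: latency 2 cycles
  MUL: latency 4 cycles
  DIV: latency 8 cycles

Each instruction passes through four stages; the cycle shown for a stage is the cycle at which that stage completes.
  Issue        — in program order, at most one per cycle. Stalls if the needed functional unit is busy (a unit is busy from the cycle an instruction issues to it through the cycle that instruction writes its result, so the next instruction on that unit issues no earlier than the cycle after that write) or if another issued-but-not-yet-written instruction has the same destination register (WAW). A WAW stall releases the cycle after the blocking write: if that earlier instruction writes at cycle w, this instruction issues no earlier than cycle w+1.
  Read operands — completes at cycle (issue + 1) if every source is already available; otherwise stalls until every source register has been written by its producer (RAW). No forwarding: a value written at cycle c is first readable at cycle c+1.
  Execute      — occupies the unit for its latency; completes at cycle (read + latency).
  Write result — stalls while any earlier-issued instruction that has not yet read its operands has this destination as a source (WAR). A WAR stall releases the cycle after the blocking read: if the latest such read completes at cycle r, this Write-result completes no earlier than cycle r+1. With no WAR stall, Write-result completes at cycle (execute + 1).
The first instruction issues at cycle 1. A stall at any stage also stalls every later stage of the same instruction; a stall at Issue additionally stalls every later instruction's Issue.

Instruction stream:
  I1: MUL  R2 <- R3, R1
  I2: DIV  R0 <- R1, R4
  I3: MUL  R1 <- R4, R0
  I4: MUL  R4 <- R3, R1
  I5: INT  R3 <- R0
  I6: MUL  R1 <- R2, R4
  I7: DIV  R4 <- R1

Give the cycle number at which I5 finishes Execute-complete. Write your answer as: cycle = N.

cycle = 22

I1: IS=1 RO=2 EX=6 WR=7
I2: IS=2 RO=3 EX=11 WR=12
I3: IS=8 RO=13 EX=17 WR=18  [struct: MUL busy until I1 writes@7; RAW R0: wait I2 write@12]
I4: IS=19 RO=20 EX=24 WR=25  [struct: MUL busy until I3 writes@18]
I5: IS=20 RO=21 EX=22 WR=23
I6: IS=26 RO=27 EX=31 WR=32  [struct: MUL busy until I4 writes@25]
I7: IS=27 RO=33 EX=41 WR=42  [RAW R1: wait I6 write@32]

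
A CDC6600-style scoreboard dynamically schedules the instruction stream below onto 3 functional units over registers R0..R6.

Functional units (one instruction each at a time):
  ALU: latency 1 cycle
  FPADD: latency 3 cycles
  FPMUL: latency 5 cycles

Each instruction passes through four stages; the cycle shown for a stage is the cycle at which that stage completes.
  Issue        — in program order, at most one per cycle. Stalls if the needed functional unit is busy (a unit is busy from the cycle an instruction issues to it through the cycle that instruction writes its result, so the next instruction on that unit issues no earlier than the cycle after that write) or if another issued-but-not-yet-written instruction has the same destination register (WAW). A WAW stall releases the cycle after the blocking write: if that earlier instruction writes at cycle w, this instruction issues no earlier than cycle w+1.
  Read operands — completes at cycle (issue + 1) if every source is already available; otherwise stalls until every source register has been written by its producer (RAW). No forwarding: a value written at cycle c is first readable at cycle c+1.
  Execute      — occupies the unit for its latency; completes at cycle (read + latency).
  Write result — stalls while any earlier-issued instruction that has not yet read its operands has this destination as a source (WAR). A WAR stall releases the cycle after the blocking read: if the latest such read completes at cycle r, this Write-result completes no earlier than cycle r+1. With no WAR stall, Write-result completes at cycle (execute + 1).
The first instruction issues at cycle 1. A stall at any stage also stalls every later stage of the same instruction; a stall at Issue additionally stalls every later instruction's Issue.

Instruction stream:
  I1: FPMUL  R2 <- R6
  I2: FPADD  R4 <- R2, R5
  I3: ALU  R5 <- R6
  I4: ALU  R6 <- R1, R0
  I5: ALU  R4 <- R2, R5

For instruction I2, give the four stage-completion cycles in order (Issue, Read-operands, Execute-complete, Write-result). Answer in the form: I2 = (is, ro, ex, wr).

cycle 1: I1 dispatched to FPMUL
cycle 2: I1 operands ready · I2 dispatched to FPADD
cycle 3: I3 dispatched to ALU
cycle 4: I3 operands ready
cycle 5: I3 complete
cycle 7: I1 complete
cycle 8: R2←I1
cycle 9: I2 operands ready
cycle 10: R5←I3
cycle 11: I4 dispatched to ALU
cycle 12: I2 complete · I4 operands ready
cycle 13: R4←I2 · I4 complete
cycle 14: R6←I4
cycle 15: I5 dispatched to ALU
cycle 16: I5 operands ready
cycle 17: I5 complete
cycle 18: R4←I5

I2 = (2, 9, 12, 13)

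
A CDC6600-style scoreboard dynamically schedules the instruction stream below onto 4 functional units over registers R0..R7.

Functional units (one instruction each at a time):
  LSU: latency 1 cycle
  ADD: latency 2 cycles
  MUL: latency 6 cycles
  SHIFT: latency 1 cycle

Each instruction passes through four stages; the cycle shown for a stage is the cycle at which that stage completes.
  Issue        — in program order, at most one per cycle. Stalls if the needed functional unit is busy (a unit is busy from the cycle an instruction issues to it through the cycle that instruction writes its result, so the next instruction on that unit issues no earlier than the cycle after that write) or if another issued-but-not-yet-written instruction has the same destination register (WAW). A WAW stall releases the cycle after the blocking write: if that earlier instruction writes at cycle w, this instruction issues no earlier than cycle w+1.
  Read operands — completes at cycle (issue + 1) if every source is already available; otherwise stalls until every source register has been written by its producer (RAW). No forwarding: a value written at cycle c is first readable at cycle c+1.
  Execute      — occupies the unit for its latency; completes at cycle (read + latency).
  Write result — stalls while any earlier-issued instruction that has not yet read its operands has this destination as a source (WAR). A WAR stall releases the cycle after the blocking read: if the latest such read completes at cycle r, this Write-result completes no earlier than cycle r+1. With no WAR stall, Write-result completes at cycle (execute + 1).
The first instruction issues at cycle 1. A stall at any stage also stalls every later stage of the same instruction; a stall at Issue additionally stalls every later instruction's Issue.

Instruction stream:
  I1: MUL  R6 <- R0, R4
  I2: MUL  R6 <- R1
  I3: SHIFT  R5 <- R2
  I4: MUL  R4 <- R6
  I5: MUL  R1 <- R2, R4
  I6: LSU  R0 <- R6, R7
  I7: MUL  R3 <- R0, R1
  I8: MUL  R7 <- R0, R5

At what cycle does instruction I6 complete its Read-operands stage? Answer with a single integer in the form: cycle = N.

cycle = 30

[I1] 1/2/8/9
[I2] 10/11/17/18  (struct: MUL busy until I1 writes@9)
[I3] 11/12/13/14
[I4] 19/20/26/27  (struct: MUL busy until I2 writes@18)
[I5] 28/29/35/36  (struct: MUL busy until I4 writes@27)
[I6] 29/30/31/32
[I7] 37/38/44/45  (struct: MUL busy until I5 writes@36)
[I8] 46/47/53/54  (struct: MUL busy until I7 writes@45)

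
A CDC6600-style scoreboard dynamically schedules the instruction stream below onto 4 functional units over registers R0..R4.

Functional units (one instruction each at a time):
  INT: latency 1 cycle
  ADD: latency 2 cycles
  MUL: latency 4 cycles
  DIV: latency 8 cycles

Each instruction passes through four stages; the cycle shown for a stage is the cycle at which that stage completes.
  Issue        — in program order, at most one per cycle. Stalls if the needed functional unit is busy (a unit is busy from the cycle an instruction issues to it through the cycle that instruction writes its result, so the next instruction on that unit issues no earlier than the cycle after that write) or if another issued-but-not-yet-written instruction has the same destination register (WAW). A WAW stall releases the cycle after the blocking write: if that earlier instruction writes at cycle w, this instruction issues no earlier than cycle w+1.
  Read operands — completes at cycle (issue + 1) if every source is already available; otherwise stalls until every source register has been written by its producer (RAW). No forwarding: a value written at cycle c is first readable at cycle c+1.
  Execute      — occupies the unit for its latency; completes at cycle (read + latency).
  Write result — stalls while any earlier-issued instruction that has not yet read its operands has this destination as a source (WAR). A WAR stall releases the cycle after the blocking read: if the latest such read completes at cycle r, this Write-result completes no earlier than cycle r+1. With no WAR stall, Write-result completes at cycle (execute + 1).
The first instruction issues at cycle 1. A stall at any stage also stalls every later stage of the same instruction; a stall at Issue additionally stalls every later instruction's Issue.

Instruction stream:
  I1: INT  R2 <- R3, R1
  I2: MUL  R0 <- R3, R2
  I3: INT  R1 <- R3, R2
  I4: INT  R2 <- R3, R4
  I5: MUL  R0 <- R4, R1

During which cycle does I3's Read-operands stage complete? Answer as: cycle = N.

cycle = 6

[I1] 1/2/3/4
[I2] 2/5/9/10  (RAW R2: wait I1 write@4)
[I3] 5/6/7/8  (struct: INT busy until I1 writes@4)
[I4] 9/10/11/12  (struct: INT busy until I3 writes@8)
[I5] 11/12/16/17  (struct: MUL busy until I2 writes@10)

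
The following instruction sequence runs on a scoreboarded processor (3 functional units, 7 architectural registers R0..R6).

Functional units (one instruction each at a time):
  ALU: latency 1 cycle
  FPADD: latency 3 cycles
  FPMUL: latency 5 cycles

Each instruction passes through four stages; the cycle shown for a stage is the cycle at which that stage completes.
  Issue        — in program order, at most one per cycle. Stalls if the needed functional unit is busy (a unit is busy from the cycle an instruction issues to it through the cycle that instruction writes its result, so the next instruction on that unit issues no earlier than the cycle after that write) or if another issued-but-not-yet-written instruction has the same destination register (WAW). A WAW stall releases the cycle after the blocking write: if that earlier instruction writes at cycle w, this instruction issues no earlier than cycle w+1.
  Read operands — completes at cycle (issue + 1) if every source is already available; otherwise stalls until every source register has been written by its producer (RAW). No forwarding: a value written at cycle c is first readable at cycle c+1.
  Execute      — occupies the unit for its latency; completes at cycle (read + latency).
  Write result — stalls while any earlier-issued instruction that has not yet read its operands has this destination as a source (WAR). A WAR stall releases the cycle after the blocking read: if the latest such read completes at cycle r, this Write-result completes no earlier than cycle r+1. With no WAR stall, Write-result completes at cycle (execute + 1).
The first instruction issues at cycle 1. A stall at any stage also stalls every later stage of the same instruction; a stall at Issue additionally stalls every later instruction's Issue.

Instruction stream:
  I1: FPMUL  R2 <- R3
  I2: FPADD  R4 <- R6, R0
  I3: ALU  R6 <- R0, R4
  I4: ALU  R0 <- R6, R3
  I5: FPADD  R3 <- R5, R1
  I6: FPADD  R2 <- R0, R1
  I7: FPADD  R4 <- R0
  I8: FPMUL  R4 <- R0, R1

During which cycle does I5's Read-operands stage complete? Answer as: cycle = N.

cycle 1: I1 dispatched to FPMUL
cycle 2: I1 operands ready · I2 dispatched to FPADD
cycle 3: I2 operands ready · I3 dispatched to ALU
cycle 6: I2 complete
cycle 7: I1 complete · R4←I2
cycle 8: R2←I1 · I3 operands ready
cycle 9: I3 complete
cycle 10: R6←I3
cycle 11: I4 dispatched to ALU
cycle 12: I4 operands ready · I5 dispatched to FPADD
cycle 13: I4 complete · I5 operands ready
cycle 14: R0←I4
cycle 16: I5 complete
cycle 17: R3←I5
cycle 18: I6 dispatched to FPADD
cycle 19: I6 operands ready
cycle 22: I6 complete
cycle 23: R2←I6
cycle 24: I7 dispatched to FPADD
cycle 25: I7 operands ready
cycle 28: I7 complete
cycle 29: R4←I7
cycle 30: I8 dispatched to FPMUL
cycle 31: I8 operands ready
cycle 36: I8 complete
cycle 37: R4←I8

cycle = 13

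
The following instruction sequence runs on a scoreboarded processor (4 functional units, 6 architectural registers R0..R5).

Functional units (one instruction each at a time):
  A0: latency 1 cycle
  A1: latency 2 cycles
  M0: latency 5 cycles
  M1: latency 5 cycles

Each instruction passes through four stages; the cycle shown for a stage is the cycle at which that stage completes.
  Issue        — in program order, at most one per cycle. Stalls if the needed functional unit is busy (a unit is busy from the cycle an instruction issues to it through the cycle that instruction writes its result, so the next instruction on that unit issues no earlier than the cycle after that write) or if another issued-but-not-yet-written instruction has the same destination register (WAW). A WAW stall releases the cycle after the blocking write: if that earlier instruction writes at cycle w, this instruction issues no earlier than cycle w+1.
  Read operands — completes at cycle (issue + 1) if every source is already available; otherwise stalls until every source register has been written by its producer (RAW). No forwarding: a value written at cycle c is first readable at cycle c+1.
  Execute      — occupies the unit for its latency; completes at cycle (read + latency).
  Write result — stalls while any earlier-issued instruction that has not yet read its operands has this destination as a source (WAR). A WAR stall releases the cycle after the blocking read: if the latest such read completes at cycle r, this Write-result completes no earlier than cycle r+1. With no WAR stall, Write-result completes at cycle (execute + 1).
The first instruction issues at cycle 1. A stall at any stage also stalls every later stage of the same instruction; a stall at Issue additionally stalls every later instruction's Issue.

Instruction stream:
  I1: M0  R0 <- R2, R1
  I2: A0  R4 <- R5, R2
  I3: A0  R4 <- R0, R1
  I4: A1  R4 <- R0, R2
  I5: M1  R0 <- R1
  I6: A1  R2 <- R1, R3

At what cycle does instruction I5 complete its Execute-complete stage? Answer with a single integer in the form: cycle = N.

t=1  I1 dispatched to M0
t=2  I1 operands ready; I2 dispatched to A0
t=3  I2 operands ready
t=4  I2 complete
t=5  R4←I2
t=6  I3 dispatched to A0
t=7  I1 complete
t=8  R0←I1
t=9  I3 operands ready
t=10  I3 complete
t=11  R4←I3
t=12  I4 dispatched to A1
t=13  I4 operands ready; I5 dispatched to M1
t=14  I5 operands ready
t=15  I4 complete
t=16  R4←I4
t=17  I6 dispatched to A1
t=18  I6 operands ready
t=19  I5 complete
t=20  R0←I5; I6 complete
t=21  R2←I6

cycle = 19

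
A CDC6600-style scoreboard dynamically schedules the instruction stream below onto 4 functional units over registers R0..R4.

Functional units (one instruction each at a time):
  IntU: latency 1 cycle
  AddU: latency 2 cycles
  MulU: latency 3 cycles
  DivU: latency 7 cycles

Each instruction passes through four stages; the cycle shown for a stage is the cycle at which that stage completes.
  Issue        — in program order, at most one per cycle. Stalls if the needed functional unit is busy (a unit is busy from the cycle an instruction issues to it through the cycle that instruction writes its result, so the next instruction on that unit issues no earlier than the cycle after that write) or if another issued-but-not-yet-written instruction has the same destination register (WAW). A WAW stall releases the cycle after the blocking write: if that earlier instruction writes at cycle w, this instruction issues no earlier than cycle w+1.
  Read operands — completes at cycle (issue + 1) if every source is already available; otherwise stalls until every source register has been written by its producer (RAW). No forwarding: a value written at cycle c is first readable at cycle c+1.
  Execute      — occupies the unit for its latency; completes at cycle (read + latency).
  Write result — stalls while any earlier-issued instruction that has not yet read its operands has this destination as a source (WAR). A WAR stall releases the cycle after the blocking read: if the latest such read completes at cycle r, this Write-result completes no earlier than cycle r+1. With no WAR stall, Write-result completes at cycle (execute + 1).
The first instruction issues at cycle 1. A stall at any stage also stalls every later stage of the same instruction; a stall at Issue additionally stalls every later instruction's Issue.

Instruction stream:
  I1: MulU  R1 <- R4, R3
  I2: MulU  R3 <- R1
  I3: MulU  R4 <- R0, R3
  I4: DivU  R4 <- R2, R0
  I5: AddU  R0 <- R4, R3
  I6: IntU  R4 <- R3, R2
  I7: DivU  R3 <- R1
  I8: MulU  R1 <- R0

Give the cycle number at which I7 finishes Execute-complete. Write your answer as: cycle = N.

cycle = 38

t=1  I1 issues→MulU
t=2  I1 reads
t=5  I1 exec-done
t=6  I1 writes R1
t=7  I2 issues→MulU
t=8  I2 reads
t=11  I2 exec-done
t=12  I2 writes R3
t=13  I3 issues→MulU
t=14  I3 reads
t=17  I3 exec-done
t=18  I3 writes R4
t=19  I4 issues→DivU
t=20  I4 reads; I5 issues→AddU
t=27  I4 exec-done
t=28  I4 writes R4
t=29  I5 reads; I6 issues→IntU
t=30  I6 reads; I7 issues→DivU
t=31  I5 exec-done; I6 exec-done; I7 reads; I8 issues→MulU
t=32  I5 writes R0; I6 writes R4
t=33  I8 reads
t=36  I8 exec-done
t=37  I8 writes R1
t=38  I7 exec-done
t=39  I7 writes R3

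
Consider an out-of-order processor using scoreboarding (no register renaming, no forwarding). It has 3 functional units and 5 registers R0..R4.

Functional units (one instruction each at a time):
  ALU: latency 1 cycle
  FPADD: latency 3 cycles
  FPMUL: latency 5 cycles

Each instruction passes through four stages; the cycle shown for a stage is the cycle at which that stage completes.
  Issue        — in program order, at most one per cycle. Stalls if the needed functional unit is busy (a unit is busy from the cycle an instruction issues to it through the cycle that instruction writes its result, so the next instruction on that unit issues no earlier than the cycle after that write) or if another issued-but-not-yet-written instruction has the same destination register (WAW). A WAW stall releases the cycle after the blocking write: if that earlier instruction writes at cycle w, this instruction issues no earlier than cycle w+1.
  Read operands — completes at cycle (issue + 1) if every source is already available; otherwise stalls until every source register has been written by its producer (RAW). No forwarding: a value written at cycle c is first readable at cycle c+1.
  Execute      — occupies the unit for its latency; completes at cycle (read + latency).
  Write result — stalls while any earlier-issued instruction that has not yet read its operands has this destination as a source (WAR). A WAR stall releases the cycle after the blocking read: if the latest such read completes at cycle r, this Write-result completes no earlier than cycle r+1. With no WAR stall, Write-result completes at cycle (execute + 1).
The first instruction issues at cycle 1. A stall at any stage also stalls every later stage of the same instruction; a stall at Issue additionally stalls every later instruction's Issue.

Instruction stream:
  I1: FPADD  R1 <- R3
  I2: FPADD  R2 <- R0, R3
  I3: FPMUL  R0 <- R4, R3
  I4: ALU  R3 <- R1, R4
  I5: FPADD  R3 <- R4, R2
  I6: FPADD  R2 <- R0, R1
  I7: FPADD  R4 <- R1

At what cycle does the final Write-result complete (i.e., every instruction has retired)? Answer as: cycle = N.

cycle = 30

t=1  I1 issues→FPADD
t=2  I1 reads
t=5  I1 exec-done
t=6  I1 writes R1
t=7  I2 issues→FPADD
t=8  I2 reads, I3 issues→FPMUL
t=9  I3 reads, I4 issues→ALU
t=10  I4 reads
t=11  I2 exec-done, I4 exec-done
t=12  I2 writes R2, I4 writes R3
t=13  I5 issues→FPADD
t=14  I3 exec-done, I5 reads
t=15  I3 writes R0
t=17  I5 exec-done
t=18  I5 writes R3
t=19  I6 issues→FPADD
t=20  I6 reads
t=23  I6 exec-done
t=24  I6 writes R2
t=25  I7 issues→FPADD
t=26  I7 reads
t=29  I7 exec-done
t=30  I7 writes R4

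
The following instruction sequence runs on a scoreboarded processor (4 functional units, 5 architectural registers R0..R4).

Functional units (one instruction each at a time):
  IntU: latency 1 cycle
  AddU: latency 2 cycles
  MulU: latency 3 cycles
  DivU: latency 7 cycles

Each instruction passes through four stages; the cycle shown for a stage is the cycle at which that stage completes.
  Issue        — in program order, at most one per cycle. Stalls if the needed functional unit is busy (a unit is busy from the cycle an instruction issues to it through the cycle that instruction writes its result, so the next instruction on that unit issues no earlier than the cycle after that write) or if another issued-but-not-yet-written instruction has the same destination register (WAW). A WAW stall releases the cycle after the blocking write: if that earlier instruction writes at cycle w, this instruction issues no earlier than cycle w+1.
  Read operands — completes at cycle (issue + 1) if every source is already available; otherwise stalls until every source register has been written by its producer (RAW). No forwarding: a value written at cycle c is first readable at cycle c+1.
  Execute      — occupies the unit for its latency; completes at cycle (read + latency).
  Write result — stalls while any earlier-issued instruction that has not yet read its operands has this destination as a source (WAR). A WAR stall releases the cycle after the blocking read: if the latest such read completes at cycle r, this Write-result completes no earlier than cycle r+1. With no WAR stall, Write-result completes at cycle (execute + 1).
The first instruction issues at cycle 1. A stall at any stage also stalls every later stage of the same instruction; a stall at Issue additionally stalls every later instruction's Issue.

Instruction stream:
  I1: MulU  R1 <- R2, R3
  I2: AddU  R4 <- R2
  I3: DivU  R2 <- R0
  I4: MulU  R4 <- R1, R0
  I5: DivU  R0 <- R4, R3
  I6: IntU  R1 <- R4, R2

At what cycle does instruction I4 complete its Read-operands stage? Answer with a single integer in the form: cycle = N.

cycle = 8

[I1] 1/2/5/6
[I2] 2/3/5/6
[I3] 3/4/11/12
[I4] 7/8/11/12  (WAW R4: wait I2 write@6)
[I5] 13/14/21/22  (struct: DivU busy until I3 writes@12)
[I6] 14/15/16/17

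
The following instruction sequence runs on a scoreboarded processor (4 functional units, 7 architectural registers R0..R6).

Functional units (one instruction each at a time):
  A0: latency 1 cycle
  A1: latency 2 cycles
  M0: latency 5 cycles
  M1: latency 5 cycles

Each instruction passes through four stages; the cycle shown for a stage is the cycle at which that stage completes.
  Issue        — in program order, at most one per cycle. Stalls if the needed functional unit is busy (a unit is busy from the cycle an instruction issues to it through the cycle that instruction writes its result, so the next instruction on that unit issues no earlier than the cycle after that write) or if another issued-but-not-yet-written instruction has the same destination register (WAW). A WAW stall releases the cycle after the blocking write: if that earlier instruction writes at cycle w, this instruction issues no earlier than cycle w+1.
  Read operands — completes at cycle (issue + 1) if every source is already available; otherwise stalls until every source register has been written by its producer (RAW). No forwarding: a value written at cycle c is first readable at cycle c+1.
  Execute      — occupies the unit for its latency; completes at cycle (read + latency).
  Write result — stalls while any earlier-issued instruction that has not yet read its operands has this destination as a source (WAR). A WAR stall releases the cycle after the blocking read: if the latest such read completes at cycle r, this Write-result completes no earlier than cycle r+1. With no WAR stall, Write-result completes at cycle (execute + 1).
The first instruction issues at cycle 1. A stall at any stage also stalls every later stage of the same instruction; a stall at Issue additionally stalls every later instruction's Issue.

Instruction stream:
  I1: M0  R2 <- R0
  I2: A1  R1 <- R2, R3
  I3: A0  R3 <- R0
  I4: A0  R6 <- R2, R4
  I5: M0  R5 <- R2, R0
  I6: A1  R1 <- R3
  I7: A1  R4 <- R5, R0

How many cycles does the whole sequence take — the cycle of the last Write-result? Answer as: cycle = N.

1) issue 1, read 2, done 7, write 8
2) issue 2, read 9, done 11, write 12  <RAW R2: wait I1 write@8>
3) issue 3, read 4, done 5, write 10  <WAR R3: wait I2 read@9>
4) issue 11, read 12, done 13, write 14  <struct: A0 busy until I3 writes@10>
5) issue 12, read 13, done 18, write 19
6) issue 13, read 14, done 16, write 17
7) issue 18, read 20, done 22, write 23  <struct: A1 busy until I6 writes@17 / RAW R5: wait I5 write@19>

cycle = 23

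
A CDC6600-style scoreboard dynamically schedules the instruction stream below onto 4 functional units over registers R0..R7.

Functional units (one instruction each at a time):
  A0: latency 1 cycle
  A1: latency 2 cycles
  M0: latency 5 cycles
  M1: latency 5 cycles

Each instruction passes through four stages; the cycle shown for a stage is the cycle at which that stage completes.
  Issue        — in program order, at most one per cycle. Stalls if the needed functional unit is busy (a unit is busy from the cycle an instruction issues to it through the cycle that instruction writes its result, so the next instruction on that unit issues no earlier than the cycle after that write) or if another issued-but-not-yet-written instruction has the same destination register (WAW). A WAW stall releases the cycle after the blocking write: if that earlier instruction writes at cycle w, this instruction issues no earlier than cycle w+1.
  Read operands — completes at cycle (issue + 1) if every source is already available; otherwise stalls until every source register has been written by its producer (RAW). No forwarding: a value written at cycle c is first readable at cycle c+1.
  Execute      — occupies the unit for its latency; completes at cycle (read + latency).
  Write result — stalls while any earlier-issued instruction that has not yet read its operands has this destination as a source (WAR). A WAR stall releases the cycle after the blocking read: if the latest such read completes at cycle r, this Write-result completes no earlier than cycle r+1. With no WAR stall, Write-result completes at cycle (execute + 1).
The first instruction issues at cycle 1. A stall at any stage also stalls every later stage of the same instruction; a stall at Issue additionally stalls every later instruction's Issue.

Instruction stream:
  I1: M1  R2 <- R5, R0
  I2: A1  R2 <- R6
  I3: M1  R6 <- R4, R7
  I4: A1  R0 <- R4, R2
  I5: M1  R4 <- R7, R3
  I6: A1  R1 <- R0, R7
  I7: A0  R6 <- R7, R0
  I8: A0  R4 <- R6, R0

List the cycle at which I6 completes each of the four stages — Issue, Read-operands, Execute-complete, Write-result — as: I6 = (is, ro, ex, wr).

I6 = (19, 20, 22, 23)

I1: IS=1 RO=2 EX=7 WR=8
I2: IS=9 RO=10 EX=12 WR=13  [WAW R2: wait I1 write@8]
I3: IS=10 RO=11 EX=16 WR=17
I4: IS=14 RO=15 EX=17 WR=18  [struct: A1 busy until I2 writes@13]
I5: IS=18 RO=19 EX=24 WR=25  [struct: M1 busy until I3 writes@17]
I6: IS=19 RO=20 EX=22 WR=23
I7: IS=20 RO=21 EX=22 WR=23
I8: IS=26 RO=27 EX=28 WR=29  [WAW R4: wait I5 write@25]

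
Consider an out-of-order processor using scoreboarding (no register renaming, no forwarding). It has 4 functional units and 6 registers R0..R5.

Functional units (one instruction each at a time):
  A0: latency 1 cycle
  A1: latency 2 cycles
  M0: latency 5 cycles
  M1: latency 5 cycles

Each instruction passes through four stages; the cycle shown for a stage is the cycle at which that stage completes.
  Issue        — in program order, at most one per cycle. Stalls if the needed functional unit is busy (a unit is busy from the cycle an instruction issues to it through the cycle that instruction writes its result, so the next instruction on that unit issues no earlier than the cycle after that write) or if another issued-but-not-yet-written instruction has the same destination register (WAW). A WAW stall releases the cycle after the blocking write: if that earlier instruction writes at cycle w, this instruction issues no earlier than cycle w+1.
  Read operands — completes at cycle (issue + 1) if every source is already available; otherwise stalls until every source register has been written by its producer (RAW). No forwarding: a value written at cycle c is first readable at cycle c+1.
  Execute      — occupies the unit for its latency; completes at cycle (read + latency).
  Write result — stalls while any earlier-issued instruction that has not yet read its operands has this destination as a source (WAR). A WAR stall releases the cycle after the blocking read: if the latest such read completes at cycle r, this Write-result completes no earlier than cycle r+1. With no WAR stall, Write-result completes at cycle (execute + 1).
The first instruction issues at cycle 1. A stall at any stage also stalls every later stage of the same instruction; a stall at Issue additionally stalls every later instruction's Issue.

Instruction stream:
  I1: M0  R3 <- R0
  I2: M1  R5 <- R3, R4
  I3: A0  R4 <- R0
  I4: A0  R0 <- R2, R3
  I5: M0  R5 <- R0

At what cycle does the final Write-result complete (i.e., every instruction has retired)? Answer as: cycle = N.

cycle = 23

cycle 1: I1 issues→M0
cycle 2: I1 reads; I2 issues→M1
cycle 3: I3 issues→A0
cycle 4: I3 reads
cycle 5: I3 exec-done
cycle 7: I1 exec-done
cycle 8: I1 writes R3
cycle 9: I2 reads
cycle 10: I3 writes R4
cycle 11: I4 issues→A0
cycle 12: I4 reads
cycle 13: I4 exec-done
cycle 14: I2 exec-done; I4 writes R0
cycle 15: I2 writes R5
cycle 16: I5 issues→M0
cycle 17: I5 reads
cycle 22: I5 exec-done
cycle 23: I5 writes R5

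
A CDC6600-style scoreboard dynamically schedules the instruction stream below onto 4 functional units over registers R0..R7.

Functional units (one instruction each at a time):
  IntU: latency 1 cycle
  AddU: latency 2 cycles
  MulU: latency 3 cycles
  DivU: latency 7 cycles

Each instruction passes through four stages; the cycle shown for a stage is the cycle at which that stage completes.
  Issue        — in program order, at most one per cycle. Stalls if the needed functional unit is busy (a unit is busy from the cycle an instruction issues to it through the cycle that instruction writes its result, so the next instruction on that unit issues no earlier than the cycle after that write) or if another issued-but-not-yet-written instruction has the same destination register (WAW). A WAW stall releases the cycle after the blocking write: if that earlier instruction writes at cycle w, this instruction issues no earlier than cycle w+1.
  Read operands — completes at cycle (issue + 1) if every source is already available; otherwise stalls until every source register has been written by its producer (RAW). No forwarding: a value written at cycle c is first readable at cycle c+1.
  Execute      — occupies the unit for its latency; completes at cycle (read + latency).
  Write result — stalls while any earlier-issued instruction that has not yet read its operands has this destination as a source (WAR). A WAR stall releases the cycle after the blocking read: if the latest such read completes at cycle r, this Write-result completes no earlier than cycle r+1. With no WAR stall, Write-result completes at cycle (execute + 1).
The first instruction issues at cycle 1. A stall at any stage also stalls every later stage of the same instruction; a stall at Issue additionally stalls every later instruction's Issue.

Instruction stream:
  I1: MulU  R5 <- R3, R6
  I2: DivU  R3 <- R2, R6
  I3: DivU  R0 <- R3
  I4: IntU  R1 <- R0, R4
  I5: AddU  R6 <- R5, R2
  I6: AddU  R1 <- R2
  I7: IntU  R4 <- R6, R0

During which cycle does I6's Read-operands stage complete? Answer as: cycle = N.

cycle 1: I1 dispatched to MulU
cycle 2: I1 operands ready, I2 dispatched to DivU
cycle 3: I2 operands ready
cycle 5: I1 complete
cycle 6: R5←I1
cycle 10: I2 complete
cycle 11: R3←I2
cycle 12: I3 dispatched to DivU
cycle 13: I3 operands ready, I4 dispatched to IntU
cycle 14: I5 dispatched to AddU
cycle 15: I5 operands ready
cycle 17: I5 complete
cycle 18: R6←I5
cycle 20: I3 complete
cycle 21: R0←I3
cycle 22: I4 operands ready
cycle 23: I4 complete
cycle 24: R1←I4
cycle 25: I6 dispatched to AddU
cycle 26: I6 operands ready, I7 dispatched to IntU
cycle 27: I7 operands ready
cycle 28: I6 complete, I7 complete
cycle 29: R1←I6, R4←I7

cycle = 26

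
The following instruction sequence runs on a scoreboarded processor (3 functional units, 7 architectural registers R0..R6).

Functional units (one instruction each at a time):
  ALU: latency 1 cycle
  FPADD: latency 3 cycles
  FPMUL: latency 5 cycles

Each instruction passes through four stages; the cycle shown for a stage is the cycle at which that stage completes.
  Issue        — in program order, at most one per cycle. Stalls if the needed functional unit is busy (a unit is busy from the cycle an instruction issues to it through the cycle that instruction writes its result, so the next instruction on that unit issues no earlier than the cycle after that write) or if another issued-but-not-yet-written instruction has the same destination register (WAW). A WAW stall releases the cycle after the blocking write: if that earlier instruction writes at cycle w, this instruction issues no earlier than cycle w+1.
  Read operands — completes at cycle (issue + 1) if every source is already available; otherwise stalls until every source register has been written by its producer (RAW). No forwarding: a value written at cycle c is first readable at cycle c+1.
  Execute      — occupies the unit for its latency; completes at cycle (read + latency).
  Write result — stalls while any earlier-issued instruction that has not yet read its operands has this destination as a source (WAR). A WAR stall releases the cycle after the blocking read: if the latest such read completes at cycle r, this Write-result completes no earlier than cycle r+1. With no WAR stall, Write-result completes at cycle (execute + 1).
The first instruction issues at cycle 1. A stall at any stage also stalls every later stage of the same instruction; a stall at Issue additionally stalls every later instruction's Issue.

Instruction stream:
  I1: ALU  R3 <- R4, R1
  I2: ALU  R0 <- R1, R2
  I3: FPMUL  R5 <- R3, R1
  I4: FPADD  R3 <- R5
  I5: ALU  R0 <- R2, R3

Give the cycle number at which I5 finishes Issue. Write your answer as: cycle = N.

[I1] 1/2/3/4
[I2] 5/6/7/8  (struct: ALU busy until I1 writes@4)
[I3] 6/7/12/13
[I4] 7/14/17/18  (RAW R5: wait I3 write@13)
[I5] 9/19/20/21  (struct: ALU busy until I2 writes@8; RAW R3: wait I4 write@18)

cycle = 9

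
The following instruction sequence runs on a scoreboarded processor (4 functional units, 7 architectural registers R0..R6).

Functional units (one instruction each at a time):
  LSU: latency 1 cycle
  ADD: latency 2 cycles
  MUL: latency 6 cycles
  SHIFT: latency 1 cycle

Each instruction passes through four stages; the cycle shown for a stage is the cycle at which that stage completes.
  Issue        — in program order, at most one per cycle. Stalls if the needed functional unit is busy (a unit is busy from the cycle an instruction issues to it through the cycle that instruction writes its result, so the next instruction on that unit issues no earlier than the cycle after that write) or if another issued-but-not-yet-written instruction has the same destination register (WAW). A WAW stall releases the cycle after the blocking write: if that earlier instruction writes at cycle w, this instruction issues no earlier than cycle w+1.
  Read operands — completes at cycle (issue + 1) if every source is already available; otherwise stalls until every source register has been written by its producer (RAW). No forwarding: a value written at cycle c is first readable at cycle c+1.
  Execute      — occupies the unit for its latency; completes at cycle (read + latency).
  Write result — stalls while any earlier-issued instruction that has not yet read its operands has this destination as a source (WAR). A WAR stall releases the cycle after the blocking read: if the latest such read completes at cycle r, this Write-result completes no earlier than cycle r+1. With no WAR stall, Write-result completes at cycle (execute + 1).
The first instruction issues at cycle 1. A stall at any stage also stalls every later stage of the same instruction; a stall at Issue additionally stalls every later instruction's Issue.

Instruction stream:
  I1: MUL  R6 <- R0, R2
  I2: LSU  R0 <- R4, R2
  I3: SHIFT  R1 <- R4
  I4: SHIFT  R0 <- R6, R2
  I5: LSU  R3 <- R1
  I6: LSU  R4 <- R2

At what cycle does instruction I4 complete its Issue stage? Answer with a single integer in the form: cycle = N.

cycle = 7

c1: issue I1 (MUL)
c2: I1 read-ops | issue I2 (LSU)
c3: I2 read-ops | issue I3 (SHIFT)
c4: I2 finished on LSU | I3 read-ops
c5: I2→R0 | I3 finished on SHIFT
c6: I3→R1
c7: issue I4 (SHIFT)
c8: I1 finished on MUL | issue I5 (LSU)
c9: I1→R6 | I5 read-ops
c10: I4 read-ops | I5 finished on LSU
c11: I4 finished on SHIFT | I5→R3
c12: I4→R0 | issue I6 (LSU)
c13: I6 read-ops
c14: I6 finished on LSU
c15: I6→R4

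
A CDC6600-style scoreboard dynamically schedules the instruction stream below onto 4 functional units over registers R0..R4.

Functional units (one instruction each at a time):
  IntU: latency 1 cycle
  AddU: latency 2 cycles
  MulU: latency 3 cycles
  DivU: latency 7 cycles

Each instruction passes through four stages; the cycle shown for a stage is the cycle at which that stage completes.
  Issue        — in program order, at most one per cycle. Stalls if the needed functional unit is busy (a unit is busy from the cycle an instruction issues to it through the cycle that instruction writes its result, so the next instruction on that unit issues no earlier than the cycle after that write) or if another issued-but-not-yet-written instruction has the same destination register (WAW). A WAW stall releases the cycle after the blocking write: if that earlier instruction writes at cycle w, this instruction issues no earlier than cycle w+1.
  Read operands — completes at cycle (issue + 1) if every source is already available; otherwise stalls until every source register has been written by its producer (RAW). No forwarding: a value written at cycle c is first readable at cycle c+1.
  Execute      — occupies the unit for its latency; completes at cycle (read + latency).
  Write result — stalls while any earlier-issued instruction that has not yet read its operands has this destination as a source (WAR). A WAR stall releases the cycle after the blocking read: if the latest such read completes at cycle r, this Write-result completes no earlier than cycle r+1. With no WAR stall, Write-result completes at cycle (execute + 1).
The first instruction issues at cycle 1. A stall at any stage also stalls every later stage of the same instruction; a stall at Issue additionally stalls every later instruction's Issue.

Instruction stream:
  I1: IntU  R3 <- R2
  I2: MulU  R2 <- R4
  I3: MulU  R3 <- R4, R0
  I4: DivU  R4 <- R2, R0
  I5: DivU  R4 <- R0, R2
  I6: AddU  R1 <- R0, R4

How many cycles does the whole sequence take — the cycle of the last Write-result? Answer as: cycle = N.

I1  is:1  ro:2  ex:3  wr:4
I2  is:2  ro:3  ex:6  wr:7
I3  is:8  ro:9  ex:12  wr:13  — struct: MulU busy until I2 writes@7
I4  is:9  ro:10  ex:17  wr:18
I5  is:19  ro:20  ex:27  wr:28  — struct: DivU busy until I4 writes@18
I6  is:20  ro:29  ex:31  wr:32  — RAW R4: wait I5 write@28

cycle = 32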